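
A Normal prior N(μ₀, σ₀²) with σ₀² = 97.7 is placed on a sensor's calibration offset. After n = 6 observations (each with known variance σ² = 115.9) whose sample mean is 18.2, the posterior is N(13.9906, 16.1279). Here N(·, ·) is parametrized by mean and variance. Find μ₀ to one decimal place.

With known observation variance, the Normal–Normal posterior has precision τ_n = τ₀ + n/σ² and mean μ_n = (τ₀μ₀ + (n/σ²)x̄)/τ_n.
Here τ₀ = 1/97.7 = 0.010235 and τ_data = 6/115.9 = 0.051769, so τ_n = 0.062004.
Rearranging for μ₀: μ₀ = (μ_n·τ_n − τ_data·x̄)/τ₀ = (13.9906·0.062004 − 0.051769·18.2) / 0.010235 = -0.074723/0.010235 ≈ -7.3.

μ₀ = -7.3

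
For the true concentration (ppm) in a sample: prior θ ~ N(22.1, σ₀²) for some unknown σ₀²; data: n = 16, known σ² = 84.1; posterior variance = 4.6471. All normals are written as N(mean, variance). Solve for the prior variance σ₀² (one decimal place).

σ₀² = 40.1

For the Normal–Normal model with known σ², precisions add: τ_n = τ₀ + n/σ².
So 1/σ₀² = 1/4.6471 − 16/84.1 = 0.215188 − 0.190250 = 0.024938.
Hence σ₀² = 1/0.024938 ≈ 40.1.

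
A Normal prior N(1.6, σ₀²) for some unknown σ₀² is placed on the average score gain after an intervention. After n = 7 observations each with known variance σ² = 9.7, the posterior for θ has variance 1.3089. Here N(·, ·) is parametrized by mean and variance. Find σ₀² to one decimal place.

σ₀² = 23.6

Posterior precision equals prior precision plus data precision: 1/σ_n² = 1/σ₀² + n/σ².
So 1/σ₀² = 1/1.3089 − 7/9.7 = 0.764000 − 0.721649 = 0.042351.
Hence σ₀² = 1/0.042351 ≈ 23.6.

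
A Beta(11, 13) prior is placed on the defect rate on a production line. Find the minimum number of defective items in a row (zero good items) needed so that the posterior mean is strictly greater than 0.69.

k = 18

After k defective items and 0 good items the posterior is Beta(11+k, 13), with mean (11+k)/(11+13+k).
Set (11+k)/(24+k) > 0.69 and solve: k > (0.69·24 − 11)/(1 − 0.69) = 17.935.
The smallest integer exceeding 17.935 is 18.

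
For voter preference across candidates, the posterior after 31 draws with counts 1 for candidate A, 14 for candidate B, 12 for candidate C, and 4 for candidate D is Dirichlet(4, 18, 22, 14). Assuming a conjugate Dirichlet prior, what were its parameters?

For a Dirichlet(α) prior with multinomial counts c, the posterior is Dirichlet(α + c) componentwise.
Subtract each count from the matching posterior parameter: 4−1=3, 18−14=4, 22−12=10, 14−4=10.

Dirichlet(3, 4, 10, 10)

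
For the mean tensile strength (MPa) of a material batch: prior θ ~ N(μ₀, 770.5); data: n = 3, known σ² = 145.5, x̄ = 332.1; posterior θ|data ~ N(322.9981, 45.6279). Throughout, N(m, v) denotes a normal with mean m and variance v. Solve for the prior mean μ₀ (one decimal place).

The posterior mean is a precision-weighted average: μ_n = (τ₀μ₀ + τ_data·x̄)/(τ₀+τ_data), with τ₀=1/σ₀² and τ_data=n/σ².
Here τ₀ = 1/770.5 = 0.001298 and τ_data = 3/145.5 = 0.020619, so τ_n = 0.021917.
Rearranging for μ₀: μ₀ = (μ_n·τ_n − τ_data·x̄)/τ₀ = (322.9981·0.021917 − 0.020619·332.1) / 0.001298 = 0.231579/0.001298 ≈ 178.4.

μ₀ = 178.4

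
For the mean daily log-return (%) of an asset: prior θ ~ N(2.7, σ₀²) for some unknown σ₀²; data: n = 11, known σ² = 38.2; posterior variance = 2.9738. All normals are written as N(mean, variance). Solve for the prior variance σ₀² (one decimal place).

Posterior precision equals prior precision plus data precision: 1/σ_n² = 1/σ₀² + n/σ².
So 1/σ₀² = 1/2.9738 − 11/38.2 = 0.336270 − 0.287958 = 0.048312.
Hence σ₀² = 1/0.048312 ≈ 20.7.

σ₀² = 20.7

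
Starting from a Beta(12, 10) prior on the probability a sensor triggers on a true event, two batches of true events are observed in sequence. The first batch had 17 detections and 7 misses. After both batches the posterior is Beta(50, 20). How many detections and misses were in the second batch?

21 detections and 3 misses

Sequential conjugate updates are equivalent to a single update on the pooled data, so total successes = posterior α − prior α and total failures = posterior β − prior β.
Total across both batches: 50−12=38 detections, 20−10=10 misses.
Subtract the first batch: 38−17=21 detections and 10−7=3 misses.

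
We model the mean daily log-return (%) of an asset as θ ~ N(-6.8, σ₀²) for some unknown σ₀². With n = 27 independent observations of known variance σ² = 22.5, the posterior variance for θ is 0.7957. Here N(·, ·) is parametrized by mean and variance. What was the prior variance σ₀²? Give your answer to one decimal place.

Posterior precision equals prior precision plus data precision: 1/σ_n² = 1/σ₀² + n/σ².
So 1/σ₀² = 1/0.7957 − 27/22.5 = 1.256755 − 1.200000 = 0.056755.
Hence σ₀² = 1/0.056755 ≈ 17.6.

σ₀² = 17.6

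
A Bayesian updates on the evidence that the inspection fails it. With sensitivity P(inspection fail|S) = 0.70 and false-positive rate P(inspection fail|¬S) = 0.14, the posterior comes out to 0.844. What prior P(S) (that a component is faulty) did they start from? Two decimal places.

Bayes' rule in odds form gives O(S|E) = O(S)·[P(E|S)/P(E|¬S)], hence O(S) = O(S|E)/LR.
Posterior odds = 0.844/(1−0.844) = 5.4103. LR = 0.70/0.14 = 5.0000.
Prior odds = 5.4103/5.0000 = 1.0821, so P(S) = 1.0821/(1+1.0821) ≈ 0.52.

P(S) = 0.52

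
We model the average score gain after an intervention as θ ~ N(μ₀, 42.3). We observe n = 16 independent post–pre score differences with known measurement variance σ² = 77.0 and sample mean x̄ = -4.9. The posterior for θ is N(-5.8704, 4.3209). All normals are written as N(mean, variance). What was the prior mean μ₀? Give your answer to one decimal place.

The posterior mean is a precision-weighted average: μ_n = (τ₀μ₀ + τ_data·x̄)/(τ₀+τ_data), with τ₀=1/σ₀² and τ_data=n/σ².
Here τ₀ = 1/42.3 = 0.023641 and τ_data = 16/77.0 = 0.207792, so τ_n = 0.231433.
Rearranging for μ₀: μ₀ = (μ_n·τ_n − τ_data·x̄)/τ₀ = (-5.8704·0.231433 − 0.207792·-4.9) / 0.023641 = -0.340423/0.023641 ≈ -14.4.

μ₀ = -14.4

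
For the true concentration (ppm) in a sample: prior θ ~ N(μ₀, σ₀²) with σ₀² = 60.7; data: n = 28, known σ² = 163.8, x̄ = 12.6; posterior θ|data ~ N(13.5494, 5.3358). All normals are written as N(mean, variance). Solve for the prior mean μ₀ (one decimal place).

μ₀ = 23.4

The posterior mean is a precision-weighted average: μ_n = (τ₀μ₀ + τ_data·x̄)/(τ₀+τ_data), with τ₀=1/σ₀² and τ_data=n/σ².
Here τ₀ = 1/60.7 = 0.016474 and τ_data = 28/163.8 = 0.170940, so τ_n = 0.187414.
Rearranging for μ₀: μ₀ = (μ_n·τ_n − τ_data·x̄)/τ₀ = (13.5494·0.187414 − 0.170940·12.6) / 0.016474 = 0.385503/0.016474 ≈ 23.4.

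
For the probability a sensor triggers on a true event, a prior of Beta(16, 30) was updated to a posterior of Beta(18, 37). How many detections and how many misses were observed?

Beta is conjugate to the binomial likelihood: posterior = Beta(a+s, b+f).
Match parameters: s=18−16=2, f=37−30=7.

2 detections and 7 misses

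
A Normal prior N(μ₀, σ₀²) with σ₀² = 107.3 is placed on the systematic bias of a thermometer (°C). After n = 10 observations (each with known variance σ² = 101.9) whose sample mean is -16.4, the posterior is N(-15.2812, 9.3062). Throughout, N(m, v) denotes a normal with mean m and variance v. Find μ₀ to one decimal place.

μ₀ = -3.5

The posterior mean is a precision-weighted average: μ_n = (τ₀μ₀ + τ_data·x̄)/(τ₀+τ_data), with τ₀=1/σ₀² and τ_data=n/σ².
Here τ₀ = 1/107.3 = 0.009320 and τ_data = 10/101.9 = 0.098135, so τ_n = 0.107455.
Rearranging for μ₀: μ₀ = (μ_n·τ_n − τ_data·x̄)/τ₀ = (-15.2812·0.107455 − 0.098135·-16.4) / 0.009320 = -0.032627/0.009320 ≈ -3.5.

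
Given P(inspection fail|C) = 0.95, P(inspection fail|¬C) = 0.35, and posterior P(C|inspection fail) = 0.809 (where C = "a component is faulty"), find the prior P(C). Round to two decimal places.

Bayes' rule in odds form gives O(C|E) = O(C)·[P(E|C)/P(E|¬C)], hence O(C) = O(C|E)/LR.
Posterior odds = 0.809/(1−0.809) = 4.2356. LR = 0.95/0.35 = 2.7143.
Prior odds = 4.2356/2.7143 = 1.5605, so P(C) = 1.5605/(1+1.5605) ≈ 0.61.

P(C) = 0.61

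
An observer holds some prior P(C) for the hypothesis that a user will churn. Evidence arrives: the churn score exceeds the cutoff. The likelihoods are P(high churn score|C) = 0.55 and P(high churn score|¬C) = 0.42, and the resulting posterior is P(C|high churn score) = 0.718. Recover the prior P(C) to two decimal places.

Bayes' rule in odds form gives O(C|E) = O(C)·[P(E|C)/P(E|¬C)], hence O(C) = O(C|E)/LR.
Posterior odds = 0.718/(1−0.718) = 2.5461. LR = 0.55/0.42 = 1.3095.
Prior odds = 2.5461/1.3095 = 1.9443, so P(C) = 1.9443/(1+1.9443) ≈ 0.66.

P(C) = 0.66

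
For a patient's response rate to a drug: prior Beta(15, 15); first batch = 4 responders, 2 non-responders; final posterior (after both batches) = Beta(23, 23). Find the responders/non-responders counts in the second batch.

4 responders and 6 non-responders

Sequential conjugate updates are equivalent to a single update on the pooled data, so total successes = posterior α − prior α and total failures = posterior β − prior β.
Total across both batches: 23−15=8 responders, 23−15=8 non-responders.
Subtract the first batch: 8−4=4 responders and 8−2=6 non-responders.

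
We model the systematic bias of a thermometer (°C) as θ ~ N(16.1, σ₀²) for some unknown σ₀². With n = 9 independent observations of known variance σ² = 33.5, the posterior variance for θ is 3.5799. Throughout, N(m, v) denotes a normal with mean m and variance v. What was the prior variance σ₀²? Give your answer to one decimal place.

Posterior precision equals prior precision plus data precision: 1/σ_n² = 1/σ₀² + n/σ².
So 1/σ₀² = 1/3.5799 − 9/33.5 = 0.279337 − 0.268657 = 0.010680.
Hence σ₀² = 1/0.010680 ≈ 93.6.

σ₀² = 93.6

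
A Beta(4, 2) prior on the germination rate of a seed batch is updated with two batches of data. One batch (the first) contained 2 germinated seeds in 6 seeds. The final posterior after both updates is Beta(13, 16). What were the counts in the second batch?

Because Beta–binomial updating is additive in the counts, the combined data contributed (α_post−α_prior, β_post−β_prior) successes and failures.
Total across both batches: 13−4=9 germinated seeds, 16−2=14 non-germinating seeds.
Subtract the first batch: 9−2=7 germinated seeds and 14−4=10 non-germinating seeds.

7 germinated seeds and 10 non-germinating seeds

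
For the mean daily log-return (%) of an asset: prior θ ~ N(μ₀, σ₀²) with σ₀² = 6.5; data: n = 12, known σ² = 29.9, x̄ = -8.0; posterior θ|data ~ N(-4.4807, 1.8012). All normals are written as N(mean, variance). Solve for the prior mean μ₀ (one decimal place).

μ₀ = 4.7

The posterior mean is a precision-weighted average: μ_n = (τ₀μ₀ + τ_data·x̄)/(τ₀+τ_data), with τ₀=1/σ₀² and τ_data=n/σ².
Here τ₀ = 1/6.5 = 0.153846 and τ_data = 12/29.9 = 0.401338, so τ_n = 0.555184.
Rearranging for μ₀: μ₀ = (μ_n·τ_n − τ_data·x̄)/τ₀ = (-4.4807·0.555184 − 0.401338·-8.0) / 0.153846 = 0.723091/0.153846 ≈ 4.7.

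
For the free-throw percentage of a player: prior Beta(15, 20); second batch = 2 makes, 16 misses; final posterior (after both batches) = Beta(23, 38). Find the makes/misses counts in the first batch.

6 makes and 2 misses

Because Beta–binomial updating is additive in the counts, the combined data contributed (α_post−α_prior, β_post−β_prior) successes and failures.
Total across both batches: 23−15=8 makes, 38−20=18 misses.
Subtract the second batch: 8−2=6 makes and 18−16=2 misses.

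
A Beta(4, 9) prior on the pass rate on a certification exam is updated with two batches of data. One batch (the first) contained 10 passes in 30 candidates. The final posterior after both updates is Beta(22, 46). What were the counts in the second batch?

Because Beta–binomial updating is additive in the counts, the combined data contributed (α_post−α_prior, β_post−β_prior) successes and failures.
Total across both batches: 22−4=18 passes, 46−9=37 failures.
Subtract the first batch: 18−10=8 passes and 37−20=17 failures.

8 passes and 17 failures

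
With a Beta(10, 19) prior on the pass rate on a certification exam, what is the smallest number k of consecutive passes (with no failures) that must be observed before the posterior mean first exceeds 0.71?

k = 37

After k passes and 0 failures the posterior is Beta(10+k, 19), with mean (10+k)/(10+19+k).
Set (10+k)/(29+k) > 0.71 and solve: k > (0.71·29 − 10)/(1 − 0.71) = 36.517.
The smallest integer exceeding 36.517 is 37.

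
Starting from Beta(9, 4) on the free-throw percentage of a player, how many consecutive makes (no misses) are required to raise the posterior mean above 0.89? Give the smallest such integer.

k = 24

After k makes and 0 misses the posterior is Beta(9+k, 4), with mean (9+k)/(9+4+k).
Set (9+k)/(13+k) > 0.89 and solve: k > (0.89·13 − 9)/(1 − 0.89) = 23.364.
The smallest integer exceeding 23.364 is 24, and checking k=24: (33)/(37) = 0.8919 > 0.89.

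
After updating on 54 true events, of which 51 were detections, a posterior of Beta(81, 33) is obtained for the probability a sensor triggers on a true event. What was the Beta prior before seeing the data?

A Beta(a, b) prior with s successes and f failures in binomial data gives a Beta(a+s, b+f) posterior.
So a = 81 − 51 = 30 and b = 33 − 3 = 30.

Beta(30, 30)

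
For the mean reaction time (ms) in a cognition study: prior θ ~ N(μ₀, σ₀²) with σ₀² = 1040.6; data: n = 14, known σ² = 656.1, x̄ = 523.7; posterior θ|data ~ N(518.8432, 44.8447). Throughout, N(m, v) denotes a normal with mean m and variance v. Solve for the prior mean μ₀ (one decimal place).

The posterior mean is a precision-weighted average: μ_n = (τ₀μ₀ + τ_data·x̄)/(τ₀+τ_data), with τ₀=1/σ₀² and τ_data=n/σ².
Here τ₀ = 1/1040.6 = 0.000961 and τ_data = 14/656.1 = 0.021338, so τ_n = 0.022299.
Rearranging for μ₀: μ₀ = (μ_n·τ_n − τ_data·x̄)/τ₀ = (518.8432·0.022299 − 0.021338·523.7) / 0.000961 = 0.394974/0.000961 ≈ 411.0.

μ₀ = 411.0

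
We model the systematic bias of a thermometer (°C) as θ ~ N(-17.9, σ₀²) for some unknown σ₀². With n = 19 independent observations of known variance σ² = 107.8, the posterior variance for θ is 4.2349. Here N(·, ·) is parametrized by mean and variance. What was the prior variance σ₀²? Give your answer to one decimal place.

Posterior precision equals prior precision plus data precision: 1/σ_n² = 1/σ₀² + n/σ².
So 1/σ₀² = 1/4.2349 − 19/107.8 = 0.236133 − 0.176252 = 0.059881.
Hence σ₀² = 1/0.059881 ≈ 16.7.

σ₀² = 16.7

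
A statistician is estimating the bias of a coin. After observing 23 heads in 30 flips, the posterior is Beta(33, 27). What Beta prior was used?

A Beta(a, b) prior with s successes and f failures in binomial data gives a Beta(a+s, b+f) posterior.
So a = 33 − 23 = 10 and b = 27 − 7 = 20.

Beta(10, 20)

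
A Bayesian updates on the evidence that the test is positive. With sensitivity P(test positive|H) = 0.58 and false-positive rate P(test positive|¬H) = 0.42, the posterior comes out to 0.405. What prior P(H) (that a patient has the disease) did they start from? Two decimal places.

P(H) = 0.33

In odds form, posterior odds = prior odds × likelihood ratio, so prior odds = posterior odds ÷ LR.
Posterior odds = 0.405/(1−0.405) = 0.6807. LR = 0.58/0.42 = 1.3810.
Prior odds = 0.6807/1.3810 = 0.4929, so P(H) = 0.4929/(1+0.4929) ≈ 0.33.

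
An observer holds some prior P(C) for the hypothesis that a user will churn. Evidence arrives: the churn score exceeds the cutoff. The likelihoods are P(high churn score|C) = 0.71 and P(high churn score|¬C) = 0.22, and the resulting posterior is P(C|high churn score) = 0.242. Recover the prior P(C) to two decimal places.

P(C) = 0.09

In odds form, posterior odds = prior odds × likelihood ratio, so prior odds = posterior odds ÷ LR.
Posterior odds = 0.242/(1−0.242) = 0.3193. LR = 0.71/0.22 = 3.2273.
Prior odds = 0.3193/3.2273 = 0.0989, so P(C) = 0.0989/(1+0.0989) ≈ 0.09.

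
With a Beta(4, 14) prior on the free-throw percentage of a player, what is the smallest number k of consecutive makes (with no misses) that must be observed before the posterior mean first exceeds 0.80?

After k makes and 0 misses the posterior is Beta(4+k, 14), with mean (4+k)/(4+14+k).
Set (4+k)/(18+k) > 0.80 and solve: k > (0.80·18 − 4)/(1 − 0.80) = 52.000.
The smallest integer exceeding 52.000 is 53, and checking k=53: (57)/(71) = 0.8028 > 0.80.

k = 53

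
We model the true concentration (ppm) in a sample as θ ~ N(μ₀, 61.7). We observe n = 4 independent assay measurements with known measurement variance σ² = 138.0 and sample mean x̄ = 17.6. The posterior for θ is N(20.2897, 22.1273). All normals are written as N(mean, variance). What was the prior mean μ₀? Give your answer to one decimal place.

The posterior mean is a precision-weighted average: μ_n = (τ₀μ₀ + τ_data·x̄)/(τ₀+τ_data), with τ₀=1/σ₀² and τ_data=n/σ².
Here τ₀ = 1/61.7 = 0.016207 and τ_data = 4/138.0 = 0.028986, so τ_n = 0.045193.
Rearranging for μ₀: μ₀ = (μ_n·τ_n − τ_data·x̄)/τ₀ = (20.2897·0.045193 − 0.028986·17.6) / 0.016207 = 0.406799/0.016207 ≈ 25.1.

μ₀ = 25.1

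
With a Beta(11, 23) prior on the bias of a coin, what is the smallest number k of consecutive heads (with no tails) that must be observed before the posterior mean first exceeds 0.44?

After k heads and 0 tails the posterior is Beta(11+k, 23), with mean (11+k)/(11+23+k).
Set (11+k)/(34+k) > 0.44 and solve: k > (0.44·34 − 11)/(1 − 0.44) = 7.071.
The smallest integer exceeding 7.071 is 8, and checking k=8: (19)/(42) = 0.4524 > 0.44.

k = 8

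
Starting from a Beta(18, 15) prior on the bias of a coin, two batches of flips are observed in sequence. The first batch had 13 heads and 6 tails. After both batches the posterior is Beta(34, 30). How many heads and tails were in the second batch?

Sequential conjugate updates are equivalent to a single update on the pooled data, so total successes = posterior α − prior α and total failures = posterior β − prior β.
Total across both batches: 34−18=16 heads, 30−15=15 tails.
Subtract the first batch: 16−13=3 heads and 15−6=9 tails.

3 heads and 9 tails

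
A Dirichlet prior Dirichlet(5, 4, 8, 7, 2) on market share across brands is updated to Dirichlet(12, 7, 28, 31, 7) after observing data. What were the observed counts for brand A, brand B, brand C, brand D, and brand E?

For a Dirichlet(α) prior with multinomial counts c, the posterior is Dirichlet(α + c) componentwise.
Counts are posterior − prior componentwise: 12−5=7, 7−4=3, 28−8=20, 31−7=24, 7−2=5.

counts (7, 3, 20, 24, 5)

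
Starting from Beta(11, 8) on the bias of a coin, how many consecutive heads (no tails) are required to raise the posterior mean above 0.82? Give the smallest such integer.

After k heads and 0 tails the posterior is Beta(11+k, 8), with mean (11+k)/(11+8+k).
Set (11+k)/(19+k) > 0.82 and solve: k > (0.82·19 − 11)/(1 − 0.82) = 25.444.
The smallest integer exceeding 25.444 is 26, and checking k=26: (37)/(45) = 0.8222 > 0.82.

k = 26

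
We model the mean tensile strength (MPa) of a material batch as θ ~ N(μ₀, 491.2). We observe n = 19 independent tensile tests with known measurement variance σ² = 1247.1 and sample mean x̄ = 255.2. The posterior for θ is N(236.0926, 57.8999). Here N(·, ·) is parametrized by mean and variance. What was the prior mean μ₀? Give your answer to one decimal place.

The posterior mean is a precision-weighted average: μ_n = (τ₀μ₀ + τ_data·x̄)/(τ₀+τ_data), with τ₀=1/σ₀² and τ_data=n/σ².
Here τ₀ = 1/491.2 = 0.002036 and τ_data = 19/1247.1 = 0.015235, so τ_n = 0.017271.
Rearranging for μ₀: μ₀ = (μ_n·τ_n − τ_data·x̄)/τ₀ = (236.0926·0.017271 − 0.015235·255.2) / 0.002036 = 0.189583/0.002036 ≈ 93.1.

μ₀ = 93.1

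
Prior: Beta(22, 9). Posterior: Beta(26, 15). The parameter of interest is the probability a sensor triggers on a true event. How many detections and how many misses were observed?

4 detections and 6 misses

A Beta(α, β) prior with s successes and f failures in binomial data gives a Beta(α+s, β+f) posterior.
Match parameters: s=26−22=4, f=15−9=6.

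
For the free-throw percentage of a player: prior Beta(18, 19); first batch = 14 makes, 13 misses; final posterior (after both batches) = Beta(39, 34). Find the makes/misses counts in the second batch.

Because Beta–binomial updating is additive in the counts, the combined data contributed (α_post−α_prior, β_post−β_prior) successes and failures.
Total across both batches: 39−18=21 makes, 34−19=15 misses.
Subtract the first batch: 21−14=7 makes and 15−13=2 misses.

7 makes and 2 misses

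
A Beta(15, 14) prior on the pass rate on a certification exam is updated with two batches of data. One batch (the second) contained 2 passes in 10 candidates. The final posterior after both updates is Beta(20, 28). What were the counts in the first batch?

Because Beta–binomial updating is additive in the counts, the combined data contributed (α_post−α_prior, β_post−β_prior) successes and failures.
Total across both batches: 20−15=5 passes, 28−14=14 failures.
Subtract the second batch: 5−2=3 passes and 14−8=6 failures.

3 passes and 6 failures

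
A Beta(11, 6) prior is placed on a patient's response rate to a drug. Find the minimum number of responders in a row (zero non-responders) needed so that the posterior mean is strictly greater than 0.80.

After k responders and 0 non-responders the posterior is Beta(11+k, 6), with mean (11+k)/(11+6+k).
Set (11+k)/(17+k) > 0.80 and solve: k > (0.80·17 − 11)/(1 − 0.80) = 13.000.
The smallest integer exceeding 13.000 is 14, and checking k=14: (25)/(31) = 0.8065 > 0.80.

k = 14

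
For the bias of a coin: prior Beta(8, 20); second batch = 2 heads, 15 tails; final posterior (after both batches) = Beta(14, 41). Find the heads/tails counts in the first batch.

Sequential conjugate updates are equivalent to a single update on the pooled data, so total successes = posterior α − prior α and total failures = posterior β − prior β.
Total across both batches: 14−8=6 heads, 41−20=21 tails.
Subtract the second batch: 6−2=4 heads and 21−15=6 tails.

4 heads and 6 tails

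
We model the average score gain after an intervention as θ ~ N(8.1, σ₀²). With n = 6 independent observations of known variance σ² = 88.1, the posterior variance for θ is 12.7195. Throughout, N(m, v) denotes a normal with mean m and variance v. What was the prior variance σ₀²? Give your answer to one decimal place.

For the Normal–Normal model with known σ², precisions add: τ_n = τ₀ + n/σ².
So 1/σ₀² = 1/12.7195 − 6/88.1 = 0.078619 − 0.068104 = 0.010515.
Hence σ₀² = 1/0.010515 ≈ 95.1.

σ₀² = 95.1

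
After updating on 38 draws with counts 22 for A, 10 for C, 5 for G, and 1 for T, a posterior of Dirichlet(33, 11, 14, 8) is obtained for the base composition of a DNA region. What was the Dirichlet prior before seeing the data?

Dirichlet(11, 1, 9, 7)

For a Dirichlet(α) prior with multinomial counts c, the posterior is Dirichlet(α + c) componentwise.
Subtract each count from the matching posterior parameter: 33−22=11, 11−10=1, 14−5=9, 8−1=7.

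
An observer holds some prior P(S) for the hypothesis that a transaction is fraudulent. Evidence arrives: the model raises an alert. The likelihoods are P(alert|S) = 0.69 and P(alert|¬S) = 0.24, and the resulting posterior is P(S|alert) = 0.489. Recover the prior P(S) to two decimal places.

Bayes' rule in odds form gives O(S|E) = O(S)·[P(E|S)/P(E|¬S)], hence O(S) = O(S|E)/LR.
Posterior odds = 0.489/(1−0.489) = 0.9569. LR = 0.69/0.24 = 2.8750.
Prior odds = 0.9569/2.8750 = 0.3328, so P(S) = 0.3328/(1+0.3328) ≈ 0.25.

P(S) = 0.25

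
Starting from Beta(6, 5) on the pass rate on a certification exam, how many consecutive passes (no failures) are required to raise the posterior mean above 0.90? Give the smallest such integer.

After k passes and 0 failures the posterior is Beta(6+k, 5), with mean (6+k)/(6+5+k).
Set (6+k)/(11+k) > 0.90 and solve: k > (0.90·11 − 6)/(1 − 0.90) = 39.000.
The smallest integer exceeding 39.000 is 40.

k = 40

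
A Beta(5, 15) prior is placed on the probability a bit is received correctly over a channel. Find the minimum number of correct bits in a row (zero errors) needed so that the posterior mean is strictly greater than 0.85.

After k correct bits and 0 errors the posterior is Beta(5+k, 15), with mean (5+k)/(5+15+k).
Set (5+k)/(20+k) > 0.85 and solve: k > (0.85·20 − 5)/(1 − 0.85) = 80.000.
The smallest integer exceeding 80.000 is 81.

k = 81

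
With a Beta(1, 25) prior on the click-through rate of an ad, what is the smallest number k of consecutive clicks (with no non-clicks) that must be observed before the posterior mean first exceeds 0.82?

After k clicks and 0 non-clicks the posterior is Beta(1+k, 25), with mean (1+k)/(1+25+k).
Set (1+k)/(26+k) > 0.82 and solve: k > (0.82·26 − 1)/(1 − 0.82) = 112.889.
The smallest integer exceeding 112.889 is 113, and checking k=113: (114)/(139) = 0.8201 > 0.82.

k = 113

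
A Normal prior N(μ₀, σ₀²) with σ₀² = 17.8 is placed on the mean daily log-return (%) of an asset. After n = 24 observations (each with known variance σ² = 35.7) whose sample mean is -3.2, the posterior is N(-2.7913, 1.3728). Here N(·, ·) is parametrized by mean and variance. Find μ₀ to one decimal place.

The posterior mean is a precision-weighted average: μ_n = (τ₀μ₀ + τ_data·x̄)/(τ₀+τ_data), with τ₀=1/σ₀² and τ_data=n/σ².
Here τ₀ = 1/17.8 = 0.056180 and τ_data = 24/35.7 = 0.672269, so τ_n = 0.728449.
Rearranging for μ₀: μ₀ = (μ_n·τ_n − τ_data·x̄)/τ₀ = (-2.7913·0.728449 − 0.672269·-3.2) / 0.056180 = 0.117941/0.056180 ≈ 2.1.

μ₀ = 2.1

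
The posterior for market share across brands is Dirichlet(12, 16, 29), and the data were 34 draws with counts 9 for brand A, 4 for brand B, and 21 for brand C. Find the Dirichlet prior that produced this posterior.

For a Dirichlet(α) prior with multinomial counts c, the posterior is Dirichlet(α + c) componentwise.
Subtract each count from the matching posterior parameter: 12−9=3, 16−4=12, 29−21=8.

Dirichlet(3, 12, 8)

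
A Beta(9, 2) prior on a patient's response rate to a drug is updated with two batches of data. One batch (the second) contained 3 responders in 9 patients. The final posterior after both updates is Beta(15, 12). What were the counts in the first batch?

3 responders and 4 non-responders

Because Beta–binomial updating is additive in the counts, the combined data contributed (α_post−α_prior, β_post−β_prior) successes and failures.
Total across both batches: 15−9=6 responders, 12−2=10 non-responders.
Subtract the second batch: 6−3=3 responders and 10−6=4 non-responders.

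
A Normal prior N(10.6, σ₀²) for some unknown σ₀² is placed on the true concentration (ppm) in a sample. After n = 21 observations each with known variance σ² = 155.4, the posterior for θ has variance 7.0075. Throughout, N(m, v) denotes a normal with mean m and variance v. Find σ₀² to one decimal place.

Posterior precision equals prior precision plus data precision: 1/σ_n² = 1/σ₀² + n/σ².
So 1/σ₀² = 1/7.0075 − 21/155.4 = 0.142704 − 0.135135 = 0.007569.
Hence σ₀² = 1/0.007569 ≈ 132.1.

σ₀² = 132.1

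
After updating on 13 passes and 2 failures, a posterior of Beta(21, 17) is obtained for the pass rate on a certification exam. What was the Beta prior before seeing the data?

A Beta(α, β) prior with s successes and f failures in binomial data gives a Beta(α+s, β+f) posterior.
So α = 21 − 13 = 8 and β = 17 − 2 = 15.

Beta(8, 15)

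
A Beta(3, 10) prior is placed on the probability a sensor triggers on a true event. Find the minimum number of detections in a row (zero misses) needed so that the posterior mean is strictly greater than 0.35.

After k detections and 0 misses the posterior is Beta(3+k, 10), with mean (3+k)/(3+10+k).
Set (3+k)/(13+k) > 0.35 and solve: k > (0.35·13 − 3)/(1 − 0.35) = 2.385.
The smallest integer exceeding 2.385 is 3, and checking k=3: (6)/(16) = 0.3750 > 0.35.

k = 3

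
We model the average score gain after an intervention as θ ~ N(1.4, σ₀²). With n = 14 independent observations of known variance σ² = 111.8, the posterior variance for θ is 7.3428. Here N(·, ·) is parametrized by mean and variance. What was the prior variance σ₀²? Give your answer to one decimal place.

For the Normal–Normal model with known σ², precisions add: τ_n = τ₀ + n/σ².
So 1/σ₀² = 1/7.3428 − 14/111.8 = 0.136188 − 0.125224 = 0.010964.
Hence σ₀² = 1/0.010964 ≈ 91.2.

σ₀² = 91.2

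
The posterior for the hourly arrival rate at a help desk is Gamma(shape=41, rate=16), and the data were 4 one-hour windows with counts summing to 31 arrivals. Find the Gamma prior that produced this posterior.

Gamma(shape=10, rate=12)

A Gamma(α, β) prior (rate parametrization) on a Poisson rate with n observations summing to S gives posterior Gamma(α+S, β+n).
So α = 41 − 31 = 10 and β = 16 − 4 = 12.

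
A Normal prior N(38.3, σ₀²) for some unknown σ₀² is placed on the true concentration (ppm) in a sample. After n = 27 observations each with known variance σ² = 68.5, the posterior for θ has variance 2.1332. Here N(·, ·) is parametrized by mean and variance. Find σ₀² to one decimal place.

For the Normal–Normal model with known σ², precisions add: τ_n = τ₀ + n/σ².
So 1/σ₀² = 1/2.1332 − 27/68.5 = 0.468779 − 0.394161 = 0.074618.
Hence σ₀² = 1/0.074618 ≈ 13.4.

σ₀² = 13.4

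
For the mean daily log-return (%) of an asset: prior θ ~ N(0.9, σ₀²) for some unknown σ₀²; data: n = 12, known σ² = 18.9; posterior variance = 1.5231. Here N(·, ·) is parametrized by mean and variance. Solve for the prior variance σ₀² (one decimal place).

For the Normal–Normal model with known σ², precisions add: τ_n = τ₀ + n/σ².
So 1/σ₀² = 1/1.5231 − 12/18.9 = 0.656556 − 0.634921 = 0.021635.
Hence σ₀² = 1/0.021635 ≈ 46.2.

σ₀² = 46.2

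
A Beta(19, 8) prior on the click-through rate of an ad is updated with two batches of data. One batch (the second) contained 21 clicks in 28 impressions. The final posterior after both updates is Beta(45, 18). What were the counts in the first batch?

5 clicks and 3 non-clicks

Because Beta–binomial updating is additive in the counts, the combined data contributed (α_post−α_prior, β_post−β_prior) successes and failures.
Total across both batches: 45−19=26 clicks, 18−8=10 non-clicks.
Subtract the second batch: 26−21=5 clicks and 10−7=3 non-clicks.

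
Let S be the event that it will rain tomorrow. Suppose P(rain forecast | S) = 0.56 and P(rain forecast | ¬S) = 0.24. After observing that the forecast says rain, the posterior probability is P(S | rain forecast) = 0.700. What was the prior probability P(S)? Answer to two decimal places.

P(S) = 0.50

Bayes' rule in odds form gives O(S|E) = O(S)·[P(E|S)/P(E|¬S)], hence O(S) = O(S|E)/LR.
Posterior odds = 0.700/(1−0.700) = 2.3333. LR = 0.56/0.24 = 2.3333.
Prior odds = 2.3333/2.3333 = 1.0000, so P(S) = 1.0000/(1+1.0000) ≈ 0.50.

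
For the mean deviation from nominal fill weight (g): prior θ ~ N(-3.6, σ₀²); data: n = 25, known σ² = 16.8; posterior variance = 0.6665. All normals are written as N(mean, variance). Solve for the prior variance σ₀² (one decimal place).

Posterior precision equals prior precision plus data precision: 1/σ_n² = 1/σ₀² + n/σ².
So 1/σ₀² = 1/0.6665 − 25/16.8 = 1.500375 − 1.488095 = 0.012280.
Hence σ₀² = 1/0.012280 ≈ 81.4.

σ₀² = 81.4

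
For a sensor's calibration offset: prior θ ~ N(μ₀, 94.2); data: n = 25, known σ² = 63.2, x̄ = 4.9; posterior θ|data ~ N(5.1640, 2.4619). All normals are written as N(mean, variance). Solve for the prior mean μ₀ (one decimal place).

μ₀ = 15.0

The posterior mean is a precision-weighted average: μ_n = (τ₀μ₀ + τ_data·x̄)/(τ₀+τ_data), with τ₀=1/σ₀² and τ_data=n/σ².
Here τ₀ = 1/94.2 = 0.010616 and τ_data = 25/63.2 = 0.395570, so τ_n = 0.406186.
Rearranging for μ₀: μ₀ = (μ_n·τ_n − τ_data·x̄)/τ₀ = (5.1640·0.406186 − 0.395570·4.9) / 0.010616 = 0.159252/0.010616 ≈ 15.0.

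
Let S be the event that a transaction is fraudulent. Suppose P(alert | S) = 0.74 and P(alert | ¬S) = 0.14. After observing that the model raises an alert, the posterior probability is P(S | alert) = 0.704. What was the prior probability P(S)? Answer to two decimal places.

P(S) = 0.31

Bayes' rule in odds form gives O(S|E) = O(S)·[P(E|S)/P(E|¬S)], hence O(S) = O(S|E)/LR.
Posterior odds = 0.704/(1−0.704) = 2.3784. LR = 0.74/0.14 = 5.2857.
Prior odds = 2.3784/5.2857 = 0.4500, so P(S) = 0.4500/(1+0.4500) ≈ 0.31.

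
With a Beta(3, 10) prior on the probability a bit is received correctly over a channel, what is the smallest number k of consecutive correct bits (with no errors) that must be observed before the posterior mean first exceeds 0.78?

k = 33

After k correct bits and 0 errors the posterior is Beta(3+k, 10), with mean (3+k)/(3+10+k).
Set (3+k)/(13+k) > 0.78 and solve: k > (0.78·13 − 3)/(1 − 0.78) = 32.455.
The smallest integer exceeding 32.455 is 33.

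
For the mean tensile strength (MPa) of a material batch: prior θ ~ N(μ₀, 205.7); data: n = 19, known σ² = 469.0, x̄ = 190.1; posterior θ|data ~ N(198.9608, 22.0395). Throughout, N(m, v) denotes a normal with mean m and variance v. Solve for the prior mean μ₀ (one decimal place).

With known observation variance, the Normal–Normal posterior has precision τ_n = τ₀ + n/σ² and mean μ_n = (τ₀μ₀ + (n/σ²)x̄)/τ_n.
Here τ₀ = 1/205.7 = 0.004861 and τ_data = 19/469.0 = 0.040512, so τ_n = 0.045373.
Rearranging for μ₀: μ₀ = (μ_n·τ_n − τ_data·x̄)/τ₀ = (198.9608·0.045373 − 0.040512·190.1) / 0.004861 = 1.326117/0.004861 ≈ 272.8.

μ₀ = 272.8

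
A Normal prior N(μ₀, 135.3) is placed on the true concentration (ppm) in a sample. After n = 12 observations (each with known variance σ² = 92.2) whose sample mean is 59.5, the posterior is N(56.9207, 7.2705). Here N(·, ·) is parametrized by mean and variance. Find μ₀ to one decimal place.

With known observation variance, the Normal–Normal posterior has precision τ_n = τ₀ + n/σ² and mean μ_n = (τ₀μ₀ + (n/σ²)x̄)/τ_n.
Here τ₀ = 1/135.3 = 0.007391 and τ_data = 12/92.2 = 0.130152, so τ_n = 0.137543.
Rearranging for μ₀: μ₀ = (μ_n·τ_n − τ_data·x̄)/τ₀ = (56.9207·0.137543 − 0.130152·59.5) / 0.007391 = 0.085000/0.007391 ≈ 11.5.

μ₀ = 11.5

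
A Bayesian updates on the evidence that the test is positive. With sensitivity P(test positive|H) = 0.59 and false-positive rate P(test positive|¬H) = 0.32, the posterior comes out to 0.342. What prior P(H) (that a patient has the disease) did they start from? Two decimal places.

In odds form, posterior odds = prior odds × likelihood ratio, so prior odds = posterior odds ÷ LR.
Posterior odds = 0.342/(1−0.342) = 0.5198. LR = 0.59/0.32 = 1.8437.
Prior odds = 0.5198/1.8437 = 0.2819, so P(H) = 0.2819/(1+0.2819) ≈ 0.22.

P(H) = 0.22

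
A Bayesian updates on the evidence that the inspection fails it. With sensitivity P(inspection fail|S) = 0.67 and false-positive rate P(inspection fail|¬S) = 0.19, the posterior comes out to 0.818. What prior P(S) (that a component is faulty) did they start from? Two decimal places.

Bayes' rule in odds form gives O(S|E) = O(S)·[P(E|S)/P(E|¬S)], hence O(S) = O(S|E)/LR.
Posterior odds = 0.818/(1−0.818) = 4.4945. LR = 0.67/0.19 = 3.5263.
Prior odds = 4.4945/3.5263 = 1.2746, so P(S) = 1.2746/(1+1.2746) ≈ 0.56.

P(S) = 0.56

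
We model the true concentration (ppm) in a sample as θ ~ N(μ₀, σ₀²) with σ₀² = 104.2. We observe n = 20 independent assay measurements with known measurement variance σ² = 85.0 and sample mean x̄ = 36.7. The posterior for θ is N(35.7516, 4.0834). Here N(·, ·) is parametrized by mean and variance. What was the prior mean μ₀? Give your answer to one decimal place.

μ₀ = 12.5

With known observation variance, the Normal–Normal posterior has precision τ_n = τ₀ + n/σ² and mean μ_n = (τ₀μ₀ + (n/σ²)x̄)/τ_n.
Here τ₀ = 1/104.2 = 0.009597 and τ_data = 20/85.0 = 0.235294, so τ_n = 0.244891.
Rearranging for μ₀: μ₀ = (μ_n·τ_n − τ_data·x̄)/τ₀ = (35.7516·0.244891 − 0.235294·36.7) / 0.009597 = 0.119955/0.009597 ≈ 12.5.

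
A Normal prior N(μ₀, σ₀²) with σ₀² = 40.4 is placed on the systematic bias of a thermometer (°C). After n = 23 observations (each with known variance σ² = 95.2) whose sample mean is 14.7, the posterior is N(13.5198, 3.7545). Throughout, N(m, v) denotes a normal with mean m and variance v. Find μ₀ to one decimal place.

With known observation variance, the Normal–Normal posterior has precision τ_n = τ₀ + n/σ² and mean μ_n = (τ₀μ₀ + (n/σ²)x̄)/τ_n.
Here τ₀ = 1/40.4 = 0.024752 and τ_data = 23/95.2 = 0.241597, so τ_n = 0.266349.
Rearranging for μ₀: μ₀ = (μ_n·τ_n − τ_data·x̄)/τ₀ = (13.5198·0.266349 − 0.241597·14.7) / 0.024752 = 0.049509/0.024752 ≈ 2.0.

μ₀ = 2.0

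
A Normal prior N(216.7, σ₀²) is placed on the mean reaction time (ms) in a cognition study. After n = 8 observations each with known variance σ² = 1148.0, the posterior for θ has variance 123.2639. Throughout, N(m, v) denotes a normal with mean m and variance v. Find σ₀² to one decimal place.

σ₀² = 874.1

Posterior precision equals prior precision plus data precision: 1/σ_n² = 1/σ₀² + n/σ².
So 1/σ₀² = 1/123.2639 − 8/1148.0 = 0.008113 − 0.006969 = 0.001144.
Hence σ₀² = 1/0.001144 ≈ 874.1.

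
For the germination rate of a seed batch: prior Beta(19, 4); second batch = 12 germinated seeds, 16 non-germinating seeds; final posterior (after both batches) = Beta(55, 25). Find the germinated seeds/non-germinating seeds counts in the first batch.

24 germinated seeds and 5 non-germinating seeds

Because Beta–binomial updating is additive in the counts, the combined data contributed (α_post−α_prior, β_post−β_prior) successes and failures.
Total across both batches: 55−19=36 germinated seeds, 25−4=21 non-germinating seeds.
Subtract the second batch: 36−12=24 germinated seeds and 21−16=5 non-germinating seeds.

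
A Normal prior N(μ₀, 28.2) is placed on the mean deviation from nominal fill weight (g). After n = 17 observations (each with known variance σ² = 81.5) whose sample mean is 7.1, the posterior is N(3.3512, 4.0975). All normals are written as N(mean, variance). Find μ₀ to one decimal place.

μ₀ = -18.7

With known observation variance, the Normal–Normal posterior has precision τ_n = τ₀ + n/σ² and mean μ_n = (τ₀μ₀ + (n/σ²)x̄)/τ_n.
Here τ₀ = 1/28.2 = 0.035461 and τ_data = 17/81.5 = 0.208589, so τ_n = 0.244050.
Rearranging for μ₀: μ₀ = (μ_n·τ_n − τ_data·x̄)/τ₀ = (3.3512·0.244050 − 0.208589·7.1) / 0.035461 = -0.663122/0.035461 ≈ -18.7.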